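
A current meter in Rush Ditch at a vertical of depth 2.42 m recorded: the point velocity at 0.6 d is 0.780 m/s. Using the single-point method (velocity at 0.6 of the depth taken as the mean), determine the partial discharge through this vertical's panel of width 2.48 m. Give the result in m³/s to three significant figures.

v̄ = v₀.₆ = 0.780 m/s
q = v̄ × d × w = 0.7800 × 2.42 × 2.48 = 4.681 m³/s

4.68 m³/s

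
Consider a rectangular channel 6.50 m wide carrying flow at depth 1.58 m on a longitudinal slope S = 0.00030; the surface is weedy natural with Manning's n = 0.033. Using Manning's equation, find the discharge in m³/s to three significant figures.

5.61 m³/s

A = b·y = 6.50 × 1.58 = 10.27 m²
P = b + 2y = 6.50 + 2×1.58 = 9.660 m
R = A/P = 10.27/9.660 = 1.063 m
Q = (1/n)·A·R^(2/3)·S^(1/2) = (1/0.033) × 10.27 × 1.063^(2/3) × 0.00030^(1/2) = 5.615 m³/s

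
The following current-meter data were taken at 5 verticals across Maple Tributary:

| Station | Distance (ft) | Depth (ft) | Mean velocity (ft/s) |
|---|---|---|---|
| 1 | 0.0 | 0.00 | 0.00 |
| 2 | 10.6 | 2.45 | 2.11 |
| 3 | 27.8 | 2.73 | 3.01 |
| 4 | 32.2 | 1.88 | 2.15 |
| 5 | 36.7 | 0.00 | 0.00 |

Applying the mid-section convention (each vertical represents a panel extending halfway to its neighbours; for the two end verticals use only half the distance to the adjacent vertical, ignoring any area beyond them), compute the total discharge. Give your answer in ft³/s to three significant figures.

w_2 = (27.8 − 0.0)/2 = 13.9 ft; q_2 = 2.11 × 2.45 × 13.9 = 71.86 ft³/s
w_3 = (32.2 − 10.6)/2 = 10.8 ft; q_3 = 3.01 × 2.73 × 10.8 = 88.75 ft³/s
w_4 = (36.7 − 27.8)/2 = 4.45 ft; q_4 = 2.15 × 1.88 × 4.45 = 17.99 ft³/s
Stations 1, 5 contribute zero (depth or velocity is 0).
Q = Σ qᵢ = 178.6 ft³/s

179 ft³/s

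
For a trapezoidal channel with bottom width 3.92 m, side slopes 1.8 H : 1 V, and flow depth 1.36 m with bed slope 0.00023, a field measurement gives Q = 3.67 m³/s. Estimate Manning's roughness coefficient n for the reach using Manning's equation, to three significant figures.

A = (b + z·y)·y = (3.92 + 1.8×1.36)×1.36 = 8.660 m²
P = b + 2y√(1+z²) = 3.92 + 2×1.36×√(1+1.8²) = 9.521 m
R = A/P = 8.660/9.521 = 0.9096 m
n = (1/Q)·A·R^(2/3)·S^(1/2) = (1/3.67) × 8.660 × 0.9388 × 0.01517 = 0.03360

0.0336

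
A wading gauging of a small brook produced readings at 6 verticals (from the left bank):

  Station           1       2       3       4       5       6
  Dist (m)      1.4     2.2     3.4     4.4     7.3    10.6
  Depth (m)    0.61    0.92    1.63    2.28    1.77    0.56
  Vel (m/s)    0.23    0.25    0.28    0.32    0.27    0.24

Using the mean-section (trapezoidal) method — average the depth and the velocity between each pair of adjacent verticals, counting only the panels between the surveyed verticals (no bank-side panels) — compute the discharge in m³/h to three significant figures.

13900 m³/h

Panel 1-2: Δb = 0.8 m, d̄ = (0.61+0.92)/2 = 0.765, v̄ = (0.23+0.25)/2 = 0.24 → q = 0.8×0.765×0.24 = 0.1469 m³/s
Panel 2-3: Δb = 1.2 m, d̄ = (0.92+1.63)/2 = 1.275, v̄ = (0.25+0.28)/2 = 0.265 → q = 1.2×1.275×0.265 = 0.4055 m³/s
Panel 3-4: Δb = 1 m, d̄ = (1.63+2.28)/2 = 1.955, v̄ = (0.28+0.32)/2 = 0.3 → q = 1×1.955×0.3 = 0.5865 m³/s
Panel 4-5: Δb = 2.9 m, d̄ = (2.28+1.77)/2 = 2.025, v̄ = (0.32+0.27)/2 = 0.295 → q = 2.9×2.025×0.295 = 1.732 m³/s
Panel 5-6: Δb = 3.3 m, d̄ = (1.77+0.56)/2 = 1.165, v̄ = (0.27+0.24)/2 = 0.255 → q = 3.3×1.165×0.255 = 0.9803 m³/s
Q = Σ q = 3.852 m³/s
= 3.852 × 3600 = 13870 m³/h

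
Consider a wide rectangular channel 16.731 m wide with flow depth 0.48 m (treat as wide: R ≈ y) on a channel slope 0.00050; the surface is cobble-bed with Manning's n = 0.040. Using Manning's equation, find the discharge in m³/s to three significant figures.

A = b·y = 16.731 × 0.48 = 8.031 m²
Wide channel: R ≈ y = 0.48 m
Q = (1/n)·A·R^(2/3)·S^(1/2) = (1/0.040) × 8.031 × 0.4800^(2/3) × 0.00050^(1/2) = 2.752 m³/s

2.75 m³/s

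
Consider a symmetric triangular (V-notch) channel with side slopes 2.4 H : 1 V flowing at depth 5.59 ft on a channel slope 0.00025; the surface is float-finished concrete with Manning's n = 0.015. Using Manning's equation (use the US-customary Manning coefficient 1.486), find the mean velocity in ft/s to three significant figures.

A = z·y² = 2.4×5.59² = 75.00 ft²
P = 2y√(1+z²) = 2×5.59×√(1+2.4²) = 29.07 ft
R = A/P = 75.00/29.07 = 2.580 ft
Q = (1.486/n)·A·R^(2/3)·S^(1/2) = (1.486/0.015) × 75.00 × 2.580^(2/3) × 0.00025^(1/2) = 221.0 ft³/s
V = Q/A = 221.0/75.00 = 2.947 ft/s

2.95 ft/s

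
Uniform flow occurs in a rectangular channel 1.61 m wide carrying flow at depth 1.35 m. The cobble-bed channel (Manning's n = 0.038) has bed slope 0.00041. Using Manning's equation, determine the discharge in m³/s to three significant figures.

0.734 m³/s

A = b·y = 1.61 × 1.35 = 2.174 m²
P = b + 2y = 1.61 + 2×1.35 = 4.310 m
R = A/P = 2.174/4.310 = 0.5043 m
Q = (1/n)·A·R^(2/3)·S^(1/2) = (1/0.038) × 2.174 × 0.5043^(2/3) × 0.00041^(1/2) = 0.7338 m³/s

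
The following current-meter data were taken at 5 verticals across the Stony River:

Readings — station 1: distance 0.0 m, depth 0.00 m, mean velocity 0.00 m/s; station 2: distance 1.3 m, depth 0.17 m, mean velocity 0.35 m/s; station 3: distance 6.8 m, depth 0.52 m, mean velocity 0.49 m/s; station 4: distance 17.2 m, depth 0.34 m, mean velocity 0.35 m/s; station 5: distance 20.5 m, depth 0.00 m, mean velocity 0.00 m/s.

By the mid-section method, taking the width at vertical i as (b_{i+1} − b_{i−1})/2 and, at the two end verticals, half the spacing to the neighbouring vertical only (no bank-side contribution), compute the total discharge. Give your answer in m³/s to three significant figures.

3.04 m³/s

w_2 = (6.8 − 0.0)/2 = 3.4 m; q_2 = 0.35 × 0.17 × 3.4 = 0.2023 m³/s
w_3 = (17.2 − 1.3)/2 = 7.95 m; q_3 = 0.49 × 0.52 × 7.95 = 2.026 m³/s
w_4 = (20.5 − 6.8)/2 = 6.85 m; q_4 = 0.35 × 0.34 × 6.85 = 0.8152 m³/s
Stations 1, 5 contribute zero (depth or velocity is 0).
Q = Σ qᵢ = 3.043 m³/s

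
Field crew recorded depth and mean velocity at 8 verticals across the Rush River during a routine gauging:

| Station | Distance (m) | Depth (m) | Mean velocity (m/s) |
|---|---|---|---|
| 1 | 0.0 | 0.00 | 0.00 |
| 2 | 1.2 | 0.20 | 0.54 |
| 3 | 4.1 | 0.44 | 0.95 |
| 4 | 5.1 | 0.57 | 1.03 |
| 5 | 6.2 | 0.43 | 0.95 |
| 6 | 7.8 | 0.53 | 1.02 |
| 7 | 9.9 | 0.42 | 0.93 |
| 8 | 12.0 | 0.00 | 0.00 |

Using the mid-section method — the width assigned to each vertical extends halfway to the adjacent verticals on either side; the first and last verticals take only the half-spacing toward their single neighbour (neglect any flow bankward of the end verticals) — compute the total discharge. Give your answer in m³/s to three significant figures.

4.02 m³/s

w_2 = (4.1 − 0.0)/2 = 2.05 m; q_2 = 0.54 × 0.20 × 2.05 = 0.2214 m³/s
w_3 = (5.1 − 1.2)/2 = 1.95 m; q_3 = 0.95 × 0.44 × 1.95 = 0.8151 m³/s
w_4 = (6.2 − 4.1)/2 = 1.05 m; q_4 = 1.03 × 0.57 × 1.05 = 0.6165 m³/s
w_5 = (7.8 − 5.1)/2 = 1.35 m; q_5 = 0.95 × 0.43 × 1.35 = 0.5515 m³/s
w_6 = (9.9 − 6.2)/2 = 1.85 m; q_6 = 1.02 × 0.53 × 1.85 = 1.000 m³/s
w_7 = (12.0 − 7.8)/2 = 2.1 m; q_7 = 0.93 × 0.42 × 2.1 = 0.8203 m³/s
Stations 1, 8 contribute zero (depth or velocity is 0).
Q = Σ qᵢ = 4.025 m³/s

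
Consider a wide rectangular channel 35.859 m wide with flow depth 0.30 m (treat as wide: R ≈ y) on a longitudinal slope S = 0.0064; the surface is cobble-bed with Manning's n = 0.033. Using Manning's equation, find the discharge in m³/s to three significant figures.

11.7 m³/s

A = b·y = 35.859 × 0.30 = 10.76 m²
Wide channel: R ≈ y = 0.30 m
Q = (1/n)·A·R^(2/3)·S^(1/2) = (1/0.033) × 10.76 × 0.3000^(2/3) × 0.0064^(1/2) = 11.69 m³/s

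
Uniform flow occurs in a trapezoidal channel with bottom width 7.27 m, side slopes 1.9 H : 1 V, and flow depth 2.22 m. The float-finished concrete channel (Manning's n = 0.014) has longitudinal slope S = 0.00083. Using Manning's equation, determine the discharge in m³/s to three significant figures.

69.3 m³/s

A = (b + z·y)·y = (7.27 + 1.9×2.22)×2.22 = 25.50 m²
P = b + 2y√(1+z²) = 7.27 + 2×2.22×√(1+1.9²) = 16.80 m
R = A/P = 25.50/16.80 = 1.518 m
Q = (1/n)·A·R^(2/3)·S^(1/2) = (1/0.014) × 25.50 × 1.518^(2/3) × 0.00083^(1/2) = 69.31 m³/s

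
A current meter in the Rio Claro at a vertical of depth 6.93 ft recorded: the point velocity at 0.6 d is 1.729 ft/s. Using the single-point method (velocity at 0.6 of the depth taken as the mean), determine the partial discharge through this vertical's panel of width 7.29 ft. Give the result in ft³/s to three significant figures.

87.3 ft³/s

v̄ = v₀.₆ = 1.729 ft/s
q = v̄ × d × w = 1.729 × 6.93 × 7.29 = 87.35 ft³/s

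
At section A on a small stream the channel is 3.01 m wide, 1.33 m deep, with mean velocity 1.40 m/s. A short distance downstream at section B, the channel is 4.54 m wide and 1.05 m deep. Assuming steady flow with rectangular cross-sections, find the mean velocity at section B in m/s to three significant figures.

1.18 m/s

Q = A₁V₁ = (3.01×1.33) × 1.40 = 5.605 m³/s
A₂ = 4.54 × 1.05 = 4.767 m²
V₂ = Q/A₂ = 5.605/4.767 = 1.176 m/s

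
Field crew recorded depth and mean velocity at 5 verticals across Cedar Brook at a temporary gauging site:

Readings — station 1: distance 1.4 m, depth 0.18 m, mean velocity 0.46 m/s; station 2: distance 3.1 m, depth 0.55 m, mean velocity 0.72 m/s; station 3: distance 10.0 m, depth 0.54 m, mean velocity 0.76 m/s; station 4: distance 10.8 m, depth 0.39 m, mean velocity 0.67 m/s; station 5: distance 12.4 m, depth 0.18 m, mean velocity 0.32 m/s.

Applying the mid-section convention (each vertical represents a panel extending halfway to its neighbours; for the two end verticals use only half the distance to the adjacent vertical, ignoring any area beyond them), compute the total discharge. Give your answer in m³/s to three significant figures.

w_1 = (3.1 − 1.4)/2 = 0.85 m; q_1 = 0.46 × 0.18 × 0.85 = 0.07038 m³/s
w_2 = (10.0 − 1.4)/2 = 4.3 m; q_2 = 0.72 × 0.55 × 4.3 = 1.703 m³/s
w_3 = (10.8 − 3.1)/2 = 3.85 m; q_3 = 0.76 × 0.54 × 3.85 = 1.580 m³/s
w_4 = (12.4 − 10.0)/2 = 1.2 m; q_4 = 0.67 × 0.39 × 1.2 = 0.3136 m³/s
w_5 = (12.4 − 10.8)/2 = 0.8 m; q_5 = 0.32 × 0.18 × 0.8 = 0.04608 m³/s
Q = Σ qᵢ = 3.713 m³/s

3.71 m³/s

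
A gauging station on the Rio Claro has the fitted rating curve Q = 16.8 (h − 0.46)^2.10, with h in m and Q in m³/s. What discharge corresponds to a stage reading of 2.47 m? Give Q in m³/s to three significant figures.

Q = 16.8 × (2.47 − 0.46)^2.10 = 16.8 × 2.01^2.10 = 72.78 m³/s

72.8 m³/s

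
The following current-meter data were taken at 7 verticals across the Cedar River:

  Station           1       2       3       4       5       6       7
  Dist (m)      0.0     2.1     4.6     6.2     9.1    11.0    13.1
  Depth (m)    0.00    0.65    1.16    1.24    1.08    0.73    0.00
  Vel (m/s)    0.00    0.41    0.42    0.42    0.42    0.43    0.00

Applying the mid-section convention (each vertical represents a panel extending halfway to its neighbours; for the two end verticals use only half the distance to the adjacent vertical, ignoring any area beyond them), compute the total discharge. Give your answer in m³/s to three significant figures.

4.50 m³/s

w_2 = (4.6 − 0.0)/2 = 2.3 m; q_2 = 0.41 × 0.65 × 2.3 = 0.6130 m³/s
w_3 = (6.2 − 2.1)/2 = 2.05 m; q_3 = 0.42 × 1.16 × 2.05 = 0.9988 m³/s
w_4 = (9.1 − 4.6)/2 = 2.25 m; q_4 = 0.42 × 1.24 × 2.25 = 1.172 m³/s
w_5 = (11.0 − 6.2)/2 = 2.4 m; q_5 = 0.42 × 1.08 × 2.4 = 1.089 m³/s
w_6 = (13.1 − 9.1)/2 = 2 m; q_6 = 0.43 × 0.73 × 2 = 0.6278 m³/s
Stations 1, 7 contribute zero (depth or velocity is 0).
Q = Σ qᵢ = 4.500 m³/s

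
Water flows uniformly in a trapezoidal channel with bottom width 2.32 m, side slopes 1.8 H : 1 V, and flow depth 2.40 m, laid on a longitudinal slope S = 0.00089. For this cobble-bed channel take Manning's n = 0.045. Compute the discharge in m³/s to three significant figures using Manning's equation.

12.6 m³/s

A = (b + z·y)·y = (2.32 + 1.8×2.40)×2.40 = 15.94 m²
P = b + 2y√(1+z²) = 2.32 + 2×2.40×√(1+1.8²) = 12.20 m
R = A/P = 15.94/12.20 = 1.306 m
Q = (1/n)·A·R^(2/3)·S^(1/2) = (1/0.045) × 15.94 × 1.306^(2/3) × 0.00089^(1/2) = 12.62 m³/s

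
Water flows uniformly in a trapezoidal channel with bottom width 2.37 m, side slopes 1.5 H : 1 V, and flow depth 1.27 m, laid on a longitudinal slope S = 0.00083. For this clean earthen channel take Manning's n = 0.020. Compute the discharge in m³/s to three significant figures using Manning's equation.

A = (b + z·y)·y = (2.37 + 1.5×1.27)×1.27 = 5.429 m²
P = b + 2y√(1+z²) = 2.37 + 2×1.27×√(1+1.5²) = 6.949 m
R = A/P = 5.429/6.949 = 0.7813 m
Q = (1/n)·A·R^(2/3)·S^(1/2) = (1/0.020) × 5.429 × 0.7813^(2/3) × 0.00083^(1/2) = 6.634 m³/s

6.63 m³/s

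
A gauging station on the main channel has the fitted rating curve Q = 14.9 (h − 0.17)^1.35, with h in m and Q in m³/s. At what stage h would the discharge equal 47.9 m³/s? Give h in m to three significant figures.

h − h₀ = (Q/C)^(1/b) = (47.9/14.9)^(1/1.35) = 2.375 m
h = 0.17 + 2.375 = 2.545 m

2.55 m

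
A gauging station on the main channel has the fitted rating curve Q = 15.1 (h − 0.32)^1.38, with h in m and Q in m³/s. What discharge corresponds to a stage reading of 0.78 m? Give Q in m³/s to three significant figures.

5.17 m³/s

Q = 15.1 × (0.78 − 0.32)^1.38 = 15.1 × 0.46^1.38 = 5.171 m³/s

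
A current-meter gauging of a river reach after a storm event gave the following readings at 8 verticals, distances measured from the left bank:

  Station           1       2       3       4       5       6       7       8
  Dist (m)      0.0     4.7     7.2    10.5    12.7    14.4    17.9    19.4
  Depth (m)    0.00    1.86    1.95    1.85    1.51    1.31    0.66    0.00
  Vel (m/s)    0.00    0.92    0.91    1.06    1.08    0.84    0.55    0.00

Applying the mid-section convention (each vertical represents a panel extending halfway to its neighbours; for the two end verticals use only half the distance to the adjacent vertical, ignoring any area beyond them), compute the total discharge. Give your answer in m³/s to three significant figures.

23.6 m³/s

w_2 = (7.2 − 0.0)/2 = 3.6 m; q_2 = 0.92 × 1.86 × 3.6 = 6.160 m³/s
w_3 = (10.5 − 4.7)/2 = 2.9 m; q_3 = 0.91 × 1.95 × 2.9 = 5.146 m³/s
w_4 = (12.7 − 7.2)/2 = 2.75 m; q_4 = 1.06 × 1.85 × 2.75 = 5.393 m³/s
w_5 = (14.4 − 10.5)/2 = 1.95 m; q_5 = 1.08 × 1.51 × 1.95 = 3.180 m³/s
w_6 = (17.9 − 12.7)/2 = 2.6 m; q_6 = 0.84 × 1.31 × 2.6 = 2.861 m³/s
w_7 = (19.4 − 14.4)/2 = 2.5 m; q_7 = 0.55 × 0.66 × 2.5 = 0.9075 m³/s
Stations 1, 8 contribute zero (depth or velocity is 0).
Q = Σ qᵢ = 23.65 m³/s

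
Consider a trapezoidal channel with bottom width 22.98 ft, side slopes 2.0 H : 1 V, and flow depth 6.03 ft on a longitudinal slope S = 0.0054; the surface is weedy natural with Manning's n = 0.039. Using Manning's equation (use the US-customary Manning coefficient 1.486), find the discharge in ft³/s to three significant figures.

A = (b + z·y)·y = (22.98 + 2.0×6.03)×6.03 = 211.3 ft²
P = b + 2y√(1+z²) = 22.98 + 2×6.03×√(1+2.0²) = 49.95 ft
R = A/P = 211.3/49.95 = 4.230 ft
Q = (1.486/n)·A·R^(2/3)·S^(1/2) = (1.486/0.039) × 211.3 × 4.230^(2/3) × 0.0054^(1/2) = 1547 ft³/s

1550 ft³/s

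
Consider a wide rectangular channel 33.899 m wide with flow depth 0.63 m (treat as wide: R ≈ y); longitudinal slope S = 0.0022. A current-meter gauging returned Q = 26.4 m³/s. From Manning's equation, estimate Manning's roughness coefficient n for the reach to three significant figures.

0.0279

A = b·y = 33.899 × 0.63 = 21.36 m²
Wide channel: R ≈ y = 0.63 m
n = (1/Q)·A·R^(2/3)·S^(1/2) = (1/26.4) × 21.36 × 0.7349 × 0.04690 = 0.02788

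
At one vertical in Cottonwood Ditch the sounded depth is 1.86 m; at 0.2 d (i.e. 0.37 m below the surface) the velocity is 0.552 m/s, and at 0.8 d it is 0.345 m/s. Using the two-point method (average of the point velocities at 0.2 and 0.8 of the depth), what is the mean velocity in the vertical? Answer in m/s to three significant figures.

0.449 m/s

v̄ = (0.552 + 0.345) / 2 = 0.4485 m/s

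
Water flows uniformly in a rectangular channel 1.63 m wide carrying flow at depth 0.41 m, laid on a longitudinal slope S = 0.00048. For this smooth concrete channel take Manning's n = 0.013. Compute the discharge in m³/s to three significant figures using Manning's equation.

A = b·y = 1.63 × 0.41 = 0.6683 m²
P = b + 2y = 1.63 + 2×0.41 = 2.450 m
R = A/P = 0.6683/2.450 = 0.2728 m
Q = (1/n)·A·R^(2/3)·S^(1/2) = (1/0.013) × 0.6683 × 0.2728^(2/3) × 0.00048^(1/2) = 0.4737 m³/s

0.474 m³/s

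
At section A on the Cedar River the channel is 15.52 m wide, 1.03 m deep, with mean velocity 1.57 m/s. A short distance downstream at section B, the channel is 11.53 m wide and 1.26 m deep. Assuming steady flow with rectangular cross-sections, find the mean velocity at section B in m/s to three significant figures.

1.73 m/s

Q = A₁V₁ = (15.52×1.03) × 1.57 = 25.10 m³/s
A₂ = 11.53 × 1.26 = 14.53 m²
V₂ = Q/A₂ = 25.10/14.53 = 1.728 m/s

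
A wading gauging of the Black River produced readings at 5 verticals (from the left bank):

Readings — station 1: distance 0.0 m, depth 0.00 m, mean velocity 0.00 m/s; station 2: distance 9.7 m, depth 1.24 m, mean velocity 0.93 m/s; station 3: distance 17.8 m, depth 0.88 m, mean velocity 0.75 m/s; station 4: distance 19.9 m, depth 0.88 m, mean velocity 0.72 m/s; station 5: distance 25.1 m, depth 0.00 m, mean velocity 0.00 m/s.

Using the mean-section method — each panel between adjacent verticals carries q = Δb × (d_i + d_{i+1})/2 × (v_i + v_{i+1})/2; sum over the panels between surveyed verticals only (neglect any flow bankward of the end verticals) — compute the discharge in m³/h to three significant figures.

Panel 1-2: Δb = 9.7 m, d̄ = (0.00+1.24)/2 = 0.62, v̄ = (0.00+0.93)/2 = 0.465 → q = 9.7×0.62×0.465 = 2.797 m³/s
Panel 2-3: Δb = 8.1 m, d̄ = (1.24+0.88)/2 = 1.06, v̄ = (0.93+0.75)/2 = 0.84 → q = 8.1×1.06×0.84 = 7.212 m³/s
Panel 3-4: Δb = 2.1 m, d̄ = (0.88+0.88)/2 = 0.88, v̄ = (0.75+0.72)/2 = 0.735 → q = 2.1×0.88×0.735 = 1.358 m³/s
Panel 4-5: Δb = 5.2 m, d̄ = (0.88+0.00)/2 = 0.44, v̄ = (0.72+0.00)/2 = 0.36 → q = 5.2×0.44×0.36 = 0.8237 m³/s
Q = Σ q = 12.19 m³/s
= 12.19 × 3600 = 43890 m³/h

43900 m³/h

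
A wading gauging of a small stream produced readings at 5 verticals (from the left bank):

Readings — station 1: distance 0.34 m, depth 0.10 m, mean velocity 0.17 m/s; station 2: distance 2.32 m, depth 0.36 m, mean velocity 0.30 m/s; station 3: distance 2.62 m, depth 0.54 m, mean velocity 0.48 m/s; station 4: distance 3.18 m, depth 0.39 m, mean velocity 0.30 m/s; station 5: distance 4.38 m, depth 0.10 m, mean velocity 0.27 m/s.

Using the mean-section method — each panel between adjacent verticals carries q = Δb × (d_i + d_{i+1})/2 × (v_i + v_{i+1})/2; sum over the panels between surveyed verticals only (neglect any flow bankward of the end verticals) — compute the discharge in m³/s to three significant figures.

0.345 m³/s

Panel 1-2: Δb = 1.98 m, d̄ = (0.10+0.36)/2 = 0.23, v̄ = (0.17+0.30)/2 = 0.235 → q = 1.98×0.23×0.235 = 0.1070 m³/s
Panel 2-3: Δb = 0.3 m, d̄ = (0.36+0.54)/2 = 0.45, v̄ = (0.30+0.48)/2 = 0.39 → q = 0.3×0.45×0.39 = 0.05265 m³/s
Panel 3-4: Δb = 0.56 m, d̄ = (0.54+0.39)/2 = 0.465, v̄ = (0.48+0.30)/2 = 0.39 → q = 0.56×0.465×0.39 = 0.1016 m³/s
Panel 4-5: Δb = 1.2 m, d̄ = (0.39+0.10)/2 = 0.245, v̄ = (0.30+0.27)/2 = 0.285 → q = 1.2×0.245×0.285 = 0.08379 m³/s
Q = Σ q = 0.3450 m³/s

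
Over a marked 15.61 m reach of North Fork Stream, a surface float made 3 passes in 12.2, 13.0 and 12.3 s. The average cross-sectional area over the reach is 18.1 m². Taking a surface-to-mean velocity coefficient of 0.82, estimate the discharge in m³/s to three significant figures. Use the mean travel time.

18.5 m³/s

t̄ = (12.2 + 13.0 + 12.3) / 3 = 12.5 s
v_surface = L / t̄ = 15.61 / 12.5 = 1.249 m/s
v_mean = 0.82 × 1.249 = 1.024 m/s
Q = A × v_mean = 18.1 × 1.024 = 18.53 m³/s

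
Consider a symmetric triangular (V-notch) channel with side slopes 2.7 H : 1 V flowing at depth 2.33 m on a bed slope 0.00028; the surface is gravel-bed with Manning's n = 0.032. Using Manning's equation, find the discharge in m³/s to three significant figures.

A = z·y² = 2.7×2.33² = 14.66 m²
P = 2y√(1+z²) = 2×2.33×√(1+2.7²) = 13.42 m
R = A/P = 14.66/13.42 = 1.092 m
Q = (1/n)·A·R^(2/3)·S^(1/2) = (1/0.032) × 14.66 × 1.092^(2/3) × 0.00028^(1/2) = 8.130 m³/s

8.13 m³/s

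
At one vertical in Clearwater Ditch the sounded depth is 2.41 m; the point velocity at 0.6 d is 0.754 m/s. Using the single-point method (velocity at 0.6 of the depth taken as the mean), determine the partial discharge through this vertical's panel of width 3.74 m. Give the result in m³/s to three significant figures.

v̄ = v₀.₆ = 0.754 m/s
q = v̄ × d × w = 0.7540 × 2.41 × 3.74 = 6.796 m³/s

6.80 m³/s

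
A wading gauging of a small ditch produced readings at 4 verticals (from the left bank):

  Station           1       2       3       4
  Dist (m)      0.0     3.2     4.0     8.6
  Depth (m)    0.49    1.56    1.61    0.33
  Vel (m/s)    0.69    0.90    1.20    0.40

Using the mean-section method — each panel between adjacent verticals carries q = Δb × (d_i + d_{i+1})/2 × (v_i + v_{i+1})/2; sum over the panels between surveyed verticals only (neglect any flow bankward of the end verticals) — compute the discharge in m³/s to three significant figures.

Panel 1-2: Δb = 3.2 m, d̄ = (0.49+1.56)/2 = 1.025, v̄ = (0.69+0.90)/2 = 0.795 → q = 3.2×1.025×0.795 = 2.608 m³/s
Panel 2-3: Δb = 0.8 m, d̄ = (1.56+1.61)/2 = 1.585, v̄ = (0.90+1.20)/2 = 1.05 → q = 0.8×1.585×1.05 = 1.331 m³/s
Panel 3-4: Δb = 4.6 m, d̄ = (1.61+0.33)/2 = 0.97, v̄ = (1.20+0.40)/2 = 0.8 → q = 4.6×0.97×0.8 = 3.570 m³/s
Q = Σ q = 7.509 m³/s

7.51 m³/s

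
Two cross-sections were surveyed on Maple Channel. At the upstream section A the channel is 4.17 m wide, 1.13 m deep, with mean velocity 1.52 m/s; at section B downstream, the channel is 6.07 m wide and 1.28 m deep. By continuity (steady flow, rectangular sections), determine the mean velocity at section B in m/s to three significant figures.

Q = A₁V₁ = (4.17×1.13) × 1.52 = 7.162 m³/s
A₂ = 6.07 × 1.28 = 7.770 m²
V₂ = Q/A₂ = 7.162/7.770 = 0.9218 m/s

0.922 m/s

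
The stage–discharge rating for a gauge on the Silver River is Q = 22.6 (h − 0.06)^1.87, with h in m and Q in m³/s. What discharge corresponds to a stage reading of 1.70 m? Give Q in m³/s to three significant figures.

Q = 22.6 × (1.70 − 0.06)^1.87 = 22.6 × 1.64^1.87 = 57.00 m³/s

57.0 m³/s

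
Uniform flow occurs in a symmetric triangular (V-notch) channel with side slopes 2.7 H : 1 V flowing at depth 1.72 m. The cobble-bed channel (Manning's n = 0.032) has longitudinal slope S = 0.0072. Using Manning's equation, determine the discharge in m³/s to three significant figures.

A = z·y² = 2.7×1.72² = 7.988 m²
P = 2y√(1+z²) = 2×1.72×√(1+2.7²) = 9.905 m
R = A/P = 7.988/9.905 = 0.8065 m
Q = (1/n)·A·R^(2/3)·S^(1/2) = (1/0.032) × 7.988 × 0.8065^(2/3) × 0.0072^(1/2) = 18.35 m³/s

18.4 m³/s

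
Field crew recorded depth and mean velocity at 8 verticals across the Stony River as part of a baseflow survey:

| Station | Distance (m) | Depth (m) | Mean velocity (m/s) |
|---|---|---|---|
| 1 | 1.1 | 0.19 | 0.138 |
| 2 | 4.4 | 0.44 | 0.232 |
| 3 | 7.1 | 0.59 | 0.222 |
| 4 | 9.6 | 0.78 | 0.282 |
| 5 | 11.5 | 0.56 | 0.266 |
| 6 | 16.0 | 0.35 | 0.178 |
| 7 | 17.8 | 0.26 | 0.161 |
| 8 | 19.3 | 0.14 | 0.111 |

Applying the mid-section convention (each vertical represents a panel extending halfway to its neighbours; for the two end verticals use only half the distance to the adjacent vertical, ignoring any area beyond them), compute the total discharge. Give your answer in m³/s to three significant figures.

w_1 = (4.4 − 1.1)/2 = 1.65 m; q_1 = 0.138 × 0.19 × 1.65 = 0.04326 m³/s
w_2 = (7.1 − 1.1)/2 = 3 m; q_2 = 0.232 × 0.44 × 3 = 0.3062 m³/s
w_3 = (9.6 − 4.4)/2 = 2.6 m; q_3 = 0.222 × 0.59 × 2.6 = 0.3405 m³/s
w_4 = (11.5 − 7.1)/2 = 2.2 m; q_4 = 0.282 × 0.78 × 2.2 = 0.4839 m³/s
w_5 = (16.0 − 9.6)/2 = 3.2 m; q_5 = 0.266 × 0.56 × 3.2 = 0.4767 m³/s
w_6 = (17.8 − 11.5)/2 = 3.15 m; q_6 = 0.178 × 0.35 × 3.15 = 0.1962 m³/s
w_7 = (19.3 − 16.0)/2 = 1.65 m; q_7 = 0.161 × 0.26 × 1.65 = 0.06907 m³/s
w_8 = (19.3 − 17.8)/2 = 0.75 m; q_8 = 0.111 × 0.14 × 0.75 = 0.01166 m³/s
Q = Σ qᵢ = 1.928 m³/s

1.93 m³/s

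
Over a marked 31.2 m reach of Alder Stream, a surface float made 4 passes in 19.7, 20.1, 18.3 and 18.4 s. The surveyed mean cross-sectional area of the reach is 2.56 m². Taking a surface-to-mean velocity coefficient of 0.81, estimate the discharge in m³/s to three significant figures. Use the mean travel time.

3.38 m³/s

t̄ = (19.7 + 20.1 + 18.3 + 18.4) / 4 = 19.125 s
v_surface = L / t̄ = 31.2 / 19.125 = 1.631 m/s
v_mean = 0.81 × 1.631 = 1.321 m/s
Q = A × v_mean = 2.56 × 1.321 = 3.383 m³/s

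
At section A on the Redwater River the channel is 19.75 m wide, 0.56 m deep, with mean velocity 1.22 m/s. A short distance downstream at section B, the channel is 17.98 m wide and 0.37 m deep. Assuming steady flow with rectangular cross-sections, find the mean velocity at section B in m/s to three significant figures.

2.03 m/s

Q = A₁V₁ = (19.75×0.56) × 1.22 = 13.49 m³/s
A₂ = 17.98 × 0.37 = 6.653 m²
V₂ = Q/A₂ = 13.49/6.653 = 2.028 m/s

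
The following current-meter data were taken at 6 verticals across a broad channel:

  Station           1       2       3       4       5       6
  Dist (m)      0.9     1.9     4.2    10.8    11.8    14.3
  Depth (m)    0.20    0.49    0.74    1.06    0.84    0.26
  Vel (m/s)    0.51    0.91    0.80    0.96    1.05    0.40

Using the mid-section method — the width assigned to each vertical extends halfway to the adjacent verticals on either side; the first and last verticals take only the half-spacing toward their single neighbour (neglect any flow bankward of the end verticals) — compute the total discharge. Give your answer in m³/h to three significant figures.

32300 m³/h

w_1 = (1.9 − 0.9)/2 = 0.5 m; q_1 = 0.51 × 0.20 × 0.5 = 0.05100 m³/s
w_2 = (4.2 − 0.9)/2 = 1.65 m; q_2 = 0.91 × 0.49 × 1.65 = 0.7357 m³/s
w_3 = (10.8 − 1.9)/2 = 4.45 m; q_3 = 0.80 × 0.74 × 4.45 = 2.634 m³/s
w_4 = (11.8 − 4.2)/2 = 3.8 m; q_4 = 0.96 × 1.06 × 3.8 = 3.867 m³/s
w_5 = (14.3 − 10.8)/2 = 1.75 m; q_5 = 1.05 × 0.84 × 1.75 = 1.544 m³/s
w_6 = (14.3 − 11.8)/2 = 1.25 m; q_6 = 0.40 × 0.26 × 1.25 = 0.1300 m³/s
Q = Σ qᵢ = 8.962 m³/s
= 8.962 × 3600 = 32260 m³/h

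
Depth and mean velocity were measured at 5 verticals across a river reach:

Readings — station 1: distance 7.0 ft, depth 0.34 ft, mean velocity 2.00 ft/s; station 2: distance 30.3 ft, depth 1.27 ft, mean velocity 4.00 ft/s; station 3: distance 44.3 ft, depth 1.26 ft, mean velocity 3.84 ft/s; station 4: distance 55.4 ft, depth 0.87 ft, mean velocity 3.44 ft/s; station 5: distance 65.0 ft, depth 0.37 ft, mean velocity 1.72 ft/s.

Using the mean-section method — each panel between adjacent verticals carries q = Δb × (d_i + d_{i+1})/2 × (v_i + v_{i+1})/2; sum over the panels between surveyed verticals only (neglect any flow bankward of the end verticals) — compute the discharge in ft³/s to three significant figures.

184 ft³/s

Panel 1-2: Δb = 23.3 ft, d̄ = (0.34+1.27)/2 = 0.805, v̄ = (2.00+4.00)/2 = 3 → q = 23.3×0.805×3 = 56.27 ft³/s
Panel 2-3: Δb = 14 ft, d̄ = (1.27+1.26)/2 = 1.265, v̄ = (4.00+3.84)/2 = 3.92 → q = 14×1.265×3.92 = 69.42 ft³/s
Panel 3-4: Δb = 11.1 ft, d̄ = (1.26+0.87)/2 = 1.065, v̄ = (3.84+3.44)/2 = 3.64 → q = 11.1×1.065×3.64 = 43.03 ft³/s
Panel 4-5: Δb = 9.6 ft, d̄ = (0.87+0.37)/2 = 0.62, v̄ = (3.44+1.72)/2 = 2.58 → q = 9.6×0.62×2.58 = 15.36 ft³/s
Q = Σ q = 184.1 ft³/s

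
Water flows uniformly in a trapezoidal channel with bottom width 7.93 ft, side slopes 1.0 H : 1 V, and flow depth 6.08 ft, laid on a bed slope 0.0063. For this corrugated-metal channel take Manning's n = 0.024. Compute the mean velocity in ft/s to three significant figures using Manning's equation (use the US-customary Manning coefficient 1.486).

A = (b + z·y)·y = (7.93 + 1.0×6.08)×6.08 = 85.18 ft²
P = b + 2y√(1+z²) = 7.93 + 2×6.08×√(1+1.0²) = 25.13 ft
R = A/P = 85.18/25.13 = 3.390 ft
Q = (1.486/n)·A·R^(2/3)·S^(1/2) = (1.486/0.024) × 85.18 × 3.390^(2/3) × 0.0063^(1/2) = 944.7 ft³/s
V = Q/A = 944.7/85.18 = 11.09 ft/s

11.1 ft/s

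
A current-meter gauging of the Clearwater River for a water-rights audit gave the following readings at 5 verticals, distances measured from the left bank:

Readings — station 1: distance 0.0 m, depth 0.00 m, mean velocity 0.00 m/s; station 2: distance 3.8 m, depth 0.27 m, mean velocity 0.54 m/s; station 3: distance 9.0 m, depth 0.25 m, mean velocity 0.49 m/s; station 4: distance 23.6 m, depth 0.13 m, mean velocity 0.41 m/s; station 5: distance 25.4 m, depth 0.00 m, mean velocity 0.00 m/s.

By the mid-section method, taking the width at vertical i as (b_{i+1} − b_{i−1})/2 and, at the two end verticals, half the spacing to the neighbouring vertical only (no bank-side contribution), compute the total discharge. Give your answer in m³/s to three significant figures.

2.31 m³/s

w_2 = (9.0 − 0.0)/2 = 4.5 m; q_2 = 0.54 × 0.27 × 4.5 = 0.6561 m³/s
w_3 = (23.6 − 3.8)/2 = 9.9 m; q_3 = 0.49 × 0.25 × 9.9 = 1.213 m³/s
w_4 = (25.4 − 9.0)/2 = 8.2 m; q_4 = 0.41 × 0.13 × 8.2 = 0.4371 m³/s
Stations 1, 5 contribute zero (depth or velocity is 0).
Q = Σ qᵢ = 2.306 m³/s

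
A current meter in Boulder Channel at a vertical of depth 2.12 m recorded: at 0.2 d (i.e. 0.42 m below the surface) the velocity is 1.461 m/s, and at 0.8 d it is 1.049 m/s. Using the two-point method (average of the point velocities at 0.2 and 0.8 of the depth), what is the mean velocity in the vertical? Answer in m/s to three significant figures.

v̄ = (1.461 + 1.049) / 2 = 1.255 m/s

1.26 m/s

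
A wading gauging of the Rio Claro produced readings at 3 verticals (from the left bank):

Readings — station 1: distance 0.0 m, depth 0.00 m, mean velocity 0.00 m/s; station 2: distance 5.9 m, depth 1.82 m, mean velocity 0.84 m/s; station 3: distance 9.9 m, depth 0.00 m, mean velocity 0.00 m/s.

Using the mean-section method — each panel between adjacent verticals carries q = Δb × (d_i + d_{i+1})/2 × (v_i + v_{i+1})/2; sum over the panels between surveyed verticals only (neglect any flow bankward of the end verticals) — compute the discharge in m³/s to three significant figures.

3.78 m³/s

Panel 1-2: Δb = 5.9 m, d̄ = (0.00+1.82)/2 = 0.91, v̄ = (0.00+0.84)/2 = 0.42 → q = 5.9×0.91×0.42 = 2.255 m³/s
Panel 2-3: Δb = 4 m, d̄ = (1.82+0.00)/2 = 0.91, v̄ = (0.84+0.00)/2 = 0.42 → q = 4×0.91×0.42 = 1.529 m³/s
Q = Σ q = 3.784 m³/s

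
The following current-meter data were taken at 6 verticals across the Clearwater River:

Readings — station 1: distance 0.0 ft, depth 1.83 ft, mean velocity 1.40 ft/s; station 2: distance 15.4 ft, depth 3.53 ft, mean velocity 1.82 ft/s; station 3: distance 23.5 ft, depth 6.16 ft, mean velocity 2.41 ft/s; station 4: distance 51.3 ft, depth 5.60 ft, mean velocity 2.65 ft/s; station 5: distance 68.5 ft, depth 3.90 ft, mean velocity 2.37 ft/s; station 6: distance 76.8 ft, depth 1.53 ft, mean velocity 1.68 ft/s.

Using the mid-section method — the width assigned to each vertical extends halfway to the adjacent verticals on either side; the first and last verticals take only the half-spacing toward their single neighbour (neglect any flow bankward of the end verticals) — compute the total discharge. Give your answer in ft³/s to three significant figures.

w_1 = (15.4 − 0.0)/2 = 7.7 ft; q_1 = 1.40 × 1.83 × 7.7 = 19.73 ft³/s
w_2 = (23.5 − 0.0)/2 = 11.75 ft; q_2 = 1.82 × 3.53 × 11.75 = 75.49 ft³/s
w_3 = (51.3 − 15.4)/2 = 17.95 ft; q_3 = 2.41 × 6.16 × 17.95 = 266.5 ft³/s
w_4 = (68.5 − 23.5)/2 = 22.5 ft; q_4 = 2.65 × 5.60 × 22.5 = 333.9 ft³/s
w_5 = (76.8 − 51.3)/2 = 12.75 ft; q_5 = 2.37 × 3.90 × 12.75 = 117.8 ft³/s
w_6 = (76.8 − 68.5)/2 = 4.15 ft; q_6 = 1.68 × 1.53 × 4.15 = 10.67 ft³/s
Q = Σ qᵢ = 824.1 ft³/s

824 ft³/s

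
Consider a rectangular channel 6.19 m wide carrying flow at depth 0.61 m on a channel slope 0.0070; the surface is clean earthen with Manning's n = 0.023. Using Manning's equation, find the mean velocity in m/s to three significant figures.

A = b·y = 6.19 × 0.61 = 3.776 m²
P = b + 2y = 6.19 + 2×0.61 = 7.410 m
R = A/P = 3.776/7.410 = 0.5096 m
Q = (1/n)·A·R^(2/3)·S^(1/2) = (1/0.023) × 3.776 × 0.5096^(2/3) × 0.0070^(1/2) = 8.763 m³/s
V = Q/A = 8.763/3.776 = 2.321 m/s

2.32 m/s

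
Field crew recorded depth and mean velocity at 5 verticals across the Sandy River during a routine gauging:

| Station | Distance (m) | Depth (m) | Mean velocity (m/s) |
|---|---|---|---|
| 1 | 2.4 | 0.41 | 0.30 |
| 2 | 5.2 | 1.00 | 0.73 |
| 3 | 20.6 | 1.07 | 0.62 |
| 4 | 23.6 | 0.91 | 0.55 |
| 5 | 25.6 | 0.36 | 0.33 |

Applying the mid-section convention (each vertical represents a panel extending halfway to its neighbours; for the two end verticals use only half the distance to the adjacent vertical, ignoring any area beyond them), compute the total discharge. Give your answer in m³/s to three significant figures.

14.3 m³/s

w_1 = (5.2 − 2.4)/2 = 1.4 m; q_1 = 0.30 × 0.41 × 1.4 = 0.1722 m³/s
w_2 = (20.6 − 2.4)/2 = 9.1 m; q_2 = 0.73 × 1.00 × 9.1 = 6.643 m³/s
w_3 = (23.6 − 5.2)/2 = 9.2 m; q_3 = 0.62 × 1.07 × 9.2 = 6.103 m³/s
w_4 = (25.6 − 20.6)/2 = 2.5 m; q_4 = 0.55 × 0.91 × 2.5 = 1.251 m³/s
w_5 = (25.6 − 23.6)/2 = 1 m; q_5 = 0.33 × 0.36 × 1 = 0.1188 m³/s
Q = Σ qᵢ = 14.29 m³/s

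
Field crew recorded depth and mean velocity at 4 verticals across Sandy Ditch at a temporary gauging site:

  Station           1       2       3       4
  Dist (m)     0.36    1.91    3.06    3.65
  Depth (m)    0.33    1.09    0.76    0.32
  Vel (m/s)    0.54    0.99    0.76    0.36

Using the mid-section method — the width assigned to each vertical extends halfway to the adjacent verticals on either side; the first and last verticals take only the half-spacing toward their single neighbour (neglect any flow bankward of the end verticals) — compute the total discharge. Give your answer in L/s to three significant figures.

w_1 = (1.91 − 0.36)/2 = 0.775 m; q_1 = 0.54 × 0.33 × 0.775 = 0.1381 m³/s
w_2 = (3.06 − 0.36)/2 = 1.35 m; q_2 = 0.99 × 1.09 × 1.35 = 1.457 m³/s
w_3 = (3.65 − 1.91)/2 = 0.87 m; q_3 = 0.76 × 0.76 × 0.87 = 0.5025 m³/s
w_4 = (3.65 − 3.06)/2 = 0.295 m; q_4 = 0.36 × 0.32 × 0.295 = 0.03398 m³/s
Q = Σ qᵢ = 2.131 m³/s
= 2.131 × 1000 = 2131 L/s

2130 L/s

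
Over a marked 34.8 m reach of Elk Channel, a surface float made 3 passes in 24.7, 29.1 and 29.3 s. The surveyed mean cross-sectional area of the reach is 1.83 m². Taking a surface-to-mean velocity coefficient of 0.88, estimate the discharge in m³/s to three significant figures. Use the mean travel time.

t̄ = (24.7 + 29.1 + 29.3) / 3 = 27.7 s
v_surface = L / t̄ = 34.8 / 27.7 = 1.256 m/s
v_mean = 0.88 × 1.256 = 1.106 m/s
Q = A × v_mean = 1.83 × 1.106 = 2.023 m³/s

2.02 m³/s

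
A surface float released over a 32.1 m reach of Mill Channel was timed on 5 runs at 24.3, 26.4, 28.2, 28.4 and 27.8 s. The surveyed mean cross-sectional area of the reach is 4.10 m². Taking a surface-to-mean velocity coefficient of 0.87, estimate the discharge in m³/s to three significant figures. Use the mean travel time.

4.24 m³/s

t̄ = (24.3 + 26.4 + 28.2 + 28.4 + 27.8) / 5 = 27.02 s
v_surface = L / t̄ = 32.1 / 27.02 = 1.188 m/s
v_mean = 0.87 × 1.188 = 1.034 m/s
Q = A × v_mean = 4.10 × 1.034 = 4.238 m³/s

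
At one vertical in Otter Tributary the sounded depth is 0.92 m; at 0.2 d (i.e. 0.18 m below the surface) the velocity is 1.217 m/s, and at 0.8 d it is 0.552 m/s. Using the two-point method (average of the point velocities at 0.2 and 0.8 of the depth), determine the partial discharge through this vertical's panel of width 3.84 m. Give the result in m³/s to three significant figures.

v̄ = (1.217 + 0.552) / 2 = 0.8845 m/s
q = v̄ × d × w = 0.8845 × 0.92 × 3.84 = 3.125 m³/s

3.12 m³/s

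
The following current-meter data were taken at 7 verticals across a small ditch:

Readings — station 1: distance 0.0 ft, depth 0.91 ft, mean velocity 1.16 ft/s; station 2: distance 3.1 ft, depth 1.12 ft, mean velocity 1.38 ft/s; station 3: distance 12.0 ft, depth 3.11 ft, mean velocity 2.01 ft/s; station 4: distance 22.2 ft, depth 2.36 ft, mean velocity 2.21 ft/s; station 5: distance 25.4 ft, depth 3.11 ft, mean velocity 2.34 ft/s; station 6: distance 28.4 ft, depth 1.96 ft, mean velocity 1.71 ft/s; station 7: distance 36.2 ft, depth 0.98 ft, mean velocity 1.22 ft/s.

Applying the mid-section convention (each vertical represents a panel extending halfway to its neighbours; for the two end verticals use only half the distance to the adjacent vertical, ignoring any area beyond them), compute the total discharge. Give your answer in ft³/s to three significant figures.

w_1 = (3.1 − 0.0)/2 = 1.55 ft; q_1 = 1.16 × 0.91 × 1.55 = 1.636 ft³/s
w_2 = (12.0 − 0.0)/2 = 6 ft; q_2 = 1.38 × 1.12 × 6 = 9.274 ft³/s
w_3 = (22.2 − 3.1)/2 = 9.55 ft; q_3 = 2.01 × 3.11 × 9.55 = 59.70 ft³/s
w_4 = (25.4 − 12.0)/2 = 6.7 ft; q_4 = 2.21 × 2.36 × 6.7 = 34.94 ft³/s
w_5 = (28.4 − 22.2)/2 = 3.1 ft; q_5 = 2.34 × 3.11 × 3.1 = 22.56 ft³/s
w_6 = (36.2 − 25.4)/2 = 5.4 ft; q_6 = 1.71 × 1.96 × 5.4 = 18.10 ft³/s
w_7 = (36.2 − 28.4)/2 = 3.9 ft; q_7 = 1.22 × 0.98 × 3.9 = 4.663 ft³/s
Q = Σ qᵢ = 150.9 ft³/s

151 ft³/s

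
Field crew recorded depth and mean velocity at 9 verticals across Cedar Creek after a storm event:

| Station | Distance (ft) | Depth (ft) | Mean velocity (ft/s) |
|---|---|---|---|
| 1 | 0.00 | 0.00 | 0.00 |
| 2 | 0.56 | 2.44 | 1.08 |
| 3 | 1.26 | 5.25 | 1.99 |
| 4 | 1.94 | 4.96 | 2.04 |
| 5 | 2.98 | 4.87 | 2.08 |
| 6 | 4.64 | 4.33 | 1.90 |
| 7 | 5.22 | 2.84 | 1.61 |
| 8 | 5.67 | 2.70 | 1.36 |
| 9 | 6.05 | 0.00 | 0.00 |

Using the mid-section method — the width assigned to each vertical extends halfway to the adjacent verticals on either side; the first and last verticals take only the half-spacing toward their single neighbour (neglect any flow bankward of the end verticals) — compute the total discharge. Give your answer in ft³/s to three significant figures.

w_2 = (1.26 − 0.00)/2 = 0.63 ft; q_2 = 1.08 × 2.44 × 0.63 = 1.660 ft³/s
w_3 = (1.94 − 0.56)/2 = 0.69 ft; q_3 = 1.99 × 5.25 × 0.69 = 7.209 ft³/s
w_4 = (2.98 − 1.26)/2 = 0.86 ft; q_4 = 2.04 × 4.96 × 0.86 = 8.702 ft³/s
w_5 = (4.64 − 1.94)/2 = 1.35 ft; q_5 = 2.08 × 4.87 × 1.35 = 13.67 ft³/s
w_6 = (5.22 − 2.98)/2 = 1.12 ft; q_6 = 1.90 × 4.33 × 1.12 = 9.214 ft³/s
w_7 = (5.67 − 4.64)/2 = 0.515 ft; q_7 = 1.61 × 2.84 × 0.515 = 2.355 ft³/s
w_8 = (6.05 − 5.22)/2 = 0.415 ft; q_8 = 1.36 × 2.70 × 0.415 = 1.524 ft³/s
Stations 1, 9 contribute zero (depth or velocity is 0).
Q = Σ qᵢ = 44.34 ft³/s

44.3 ft³/s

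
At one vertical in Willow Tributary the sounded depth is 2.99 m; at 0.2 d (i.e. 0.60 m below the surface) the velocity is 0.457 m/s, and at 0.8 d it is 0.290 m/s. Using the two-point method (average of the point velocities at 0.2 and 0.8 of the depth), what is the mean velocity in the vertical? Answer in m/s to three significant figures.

v̄ = (0.457 + 0.290) / 2 = 0.3735 m/s

0.374 m/s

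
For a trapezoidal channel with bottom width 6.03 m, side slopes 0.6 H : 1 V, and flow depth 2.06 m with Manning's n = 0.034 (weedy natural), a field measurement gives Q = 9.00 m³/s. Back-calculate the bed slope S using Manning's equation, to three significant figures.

A = (b + z·y)·y = (6.03 + 0.6×2.06)×2.06 = 14.97 m²
P = b + 2y√(1+z²) = 6.03 + 2×2.06×√(1+0.6²) = 10.83 m
R = A/P = 14.97/10.83 = 1.381 m
S = (Q·n / (1·A·R^(2/3)))² = (9.00×0.034 / (1×14.97×1.240))² = 0.0002716

0.000272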